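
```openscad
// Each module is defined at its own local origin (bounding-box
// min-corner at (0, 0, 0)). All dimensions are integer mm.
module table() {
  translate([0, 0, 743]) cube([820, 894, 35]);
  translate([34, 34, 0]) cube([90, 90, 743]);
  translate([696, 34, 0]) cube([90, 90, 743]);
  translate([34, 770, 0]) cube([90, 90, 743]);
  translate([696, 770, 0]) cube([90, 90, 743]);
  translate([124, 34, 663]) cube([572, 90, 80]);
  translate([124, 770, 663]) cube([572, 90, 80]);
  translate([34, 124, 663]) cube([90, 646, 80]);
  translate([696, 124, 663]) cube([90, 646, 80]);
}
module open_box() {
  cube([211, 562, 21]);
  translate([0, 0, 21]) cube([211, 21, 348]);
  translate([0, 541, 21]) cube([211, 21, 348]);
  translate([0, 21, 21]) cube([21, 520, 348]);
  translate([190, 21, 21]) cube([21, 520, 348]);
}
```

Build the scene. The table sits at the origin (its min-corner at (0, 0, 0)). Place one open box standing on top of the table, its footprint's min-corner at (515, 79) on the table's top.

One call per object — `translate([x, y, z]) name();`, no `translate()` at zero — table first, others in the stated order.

table();
translate([515, 79, 778]) open_box();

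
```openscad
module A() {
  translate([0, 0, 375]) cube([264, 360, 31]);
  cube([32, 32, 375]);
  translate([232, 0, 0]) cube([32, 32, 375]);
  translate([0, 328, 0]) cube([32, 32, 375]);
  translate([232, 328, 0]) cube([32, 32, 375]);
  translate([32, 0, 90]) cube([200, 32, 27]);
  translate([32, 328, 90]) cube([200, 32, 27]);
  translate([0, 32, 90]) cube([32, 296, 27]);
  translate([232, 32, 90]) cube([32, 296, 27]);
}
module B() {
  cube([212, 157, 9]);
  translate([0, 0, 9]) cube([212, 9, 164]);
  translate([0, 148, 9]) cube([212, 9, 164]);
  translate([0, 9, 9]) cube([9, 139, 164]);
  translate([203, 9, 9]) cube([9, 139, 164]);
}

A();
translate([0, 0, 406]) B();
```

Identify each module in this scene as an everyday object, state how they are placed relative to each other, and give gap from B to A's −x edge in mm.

A is a stool. B is an open box. The open box is on top of the stool. The gap from the open box to the stool's −x edge is 0 mm.

The open box's min-x is at 0; the stool's min-x is 0; gap = 0 mm.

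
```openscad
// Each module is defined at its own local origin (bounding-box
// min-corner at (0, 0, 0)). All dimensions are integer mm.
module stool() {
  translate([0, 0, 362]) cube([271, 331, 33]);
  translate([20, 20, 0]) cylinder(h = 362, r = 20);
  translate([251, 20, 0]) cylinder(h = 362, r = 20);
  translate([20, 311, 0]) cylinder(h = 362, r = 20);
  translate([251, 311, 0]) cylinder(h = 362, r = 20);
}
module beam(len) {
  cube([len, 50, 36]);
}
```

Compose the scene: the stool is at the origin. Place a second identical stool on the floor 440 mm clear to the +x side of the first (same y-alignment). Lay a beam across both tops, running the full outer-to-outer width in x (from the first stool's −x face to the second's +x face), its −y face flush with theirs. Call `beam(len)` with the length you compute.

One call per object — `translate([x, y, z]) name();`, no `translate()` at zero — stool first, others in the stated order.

stool();
translate([711, 0, 0]) stool();
translate([0, 0, 395]) beam(982);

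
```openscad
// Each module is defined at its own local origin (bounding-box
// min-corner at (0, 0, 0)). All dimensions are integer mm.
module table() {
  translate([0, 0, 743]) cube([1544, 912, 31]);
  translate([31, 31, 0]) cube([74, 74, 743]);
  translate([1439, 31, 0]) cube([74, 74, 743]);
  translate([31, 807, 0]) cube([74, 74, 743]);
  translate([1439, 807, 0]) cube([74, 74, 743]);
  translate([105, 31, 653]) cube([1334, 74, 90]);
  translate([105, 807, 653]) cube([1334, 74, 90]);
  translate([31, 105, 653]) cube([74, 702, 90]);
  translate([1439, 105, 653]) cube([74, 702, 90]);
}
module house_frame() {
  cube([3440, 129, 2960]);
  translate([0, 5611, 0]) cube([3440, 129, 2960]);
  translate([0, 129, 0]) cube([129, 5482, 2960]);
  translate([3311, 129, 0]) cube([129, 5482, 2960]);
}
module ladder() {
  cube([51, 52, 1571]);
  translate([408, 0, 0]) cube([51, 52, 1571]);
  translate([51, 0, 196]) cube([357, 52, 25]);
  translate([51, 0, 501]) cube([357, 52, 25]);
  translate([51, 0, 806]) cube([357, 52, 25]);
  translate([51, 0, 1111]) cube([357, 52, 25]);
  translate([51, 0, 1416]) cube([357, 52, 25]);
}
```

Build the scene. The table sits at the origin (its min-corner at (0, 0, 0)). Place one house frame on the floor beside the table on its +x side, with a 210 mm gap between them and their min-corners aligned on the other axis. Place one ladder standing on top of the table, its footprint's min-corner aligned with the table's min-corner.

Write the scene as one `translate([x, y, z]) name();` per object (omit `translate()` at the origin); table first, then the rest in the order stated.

table();
translate([1754, 0, 0]) house_frame();
translate([0, 0, 774]) ladder();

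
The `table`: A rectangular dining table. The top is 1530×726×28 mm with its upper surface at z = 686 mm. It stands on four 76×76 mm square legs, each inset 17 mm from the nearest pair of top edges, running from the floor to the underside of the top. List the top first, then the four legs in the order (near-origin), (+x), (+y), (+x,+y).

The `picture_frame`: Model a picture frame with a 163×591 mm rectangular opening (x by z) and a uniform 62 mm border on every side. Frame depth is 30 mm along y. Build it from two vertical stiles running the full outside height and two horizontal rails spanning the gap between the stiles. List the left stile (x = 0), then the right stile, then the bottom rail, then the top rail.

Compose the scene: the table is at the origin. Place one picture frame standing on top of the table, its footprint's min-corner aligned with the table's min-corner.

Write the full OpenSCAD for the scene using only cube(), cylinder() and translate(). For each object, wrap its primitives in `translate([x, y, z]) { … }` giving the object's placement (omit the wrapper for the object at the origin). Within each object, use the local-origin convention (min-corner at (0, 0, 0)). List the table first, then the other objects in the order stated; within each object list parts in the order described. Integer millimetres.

translate([0, 0, 658]) cube([1530, 726, 28]);
translate([17, 17, 0]) cube([76, 76, 658]);
translate([1437, 17, 0]) cube([76, 76, 658]);
translate([17, 633, 0]) cube([76, 76, 658]);
translate([1437, 633, 0]) cube([76, 76, 658]);
translate([0, 0, 686]) {
  cube([62, 30, 715]);
  translate([225, 0, 0]) cube([62, 30, 715]);
  translate([62, 0, 0]) cube([163, 30, 62]);
  translate([62, 0, 653]) cube([163, 30, 62]);
}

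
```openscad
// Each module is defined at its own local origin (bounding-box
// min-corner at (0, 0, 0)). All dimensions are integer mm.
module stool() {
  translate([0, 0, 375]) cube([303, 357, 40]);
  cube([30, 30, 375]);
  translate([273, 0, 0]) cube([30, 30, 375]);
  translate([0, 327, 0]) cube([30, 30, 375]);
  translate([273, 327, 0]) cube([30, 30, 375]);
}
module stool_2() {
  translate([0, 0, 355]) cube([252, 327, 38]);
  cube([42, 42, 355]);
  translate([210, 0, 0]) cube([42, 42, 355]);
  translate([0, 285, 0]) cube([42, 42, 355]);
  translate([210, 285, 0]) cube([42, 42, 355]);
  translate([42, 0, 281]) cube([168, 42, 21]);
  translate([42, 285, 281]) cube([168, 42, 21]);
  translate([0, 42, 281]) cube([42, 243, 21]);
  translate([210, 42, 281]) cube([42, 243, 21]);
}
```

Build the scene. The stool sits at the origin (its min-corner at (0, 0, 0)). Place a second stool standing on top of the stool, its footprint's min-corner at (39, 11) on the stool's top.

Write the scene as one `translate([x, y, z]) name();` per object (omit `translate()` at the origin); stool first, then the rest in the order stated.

stool();
translate([39, 11, 415]) stool_2();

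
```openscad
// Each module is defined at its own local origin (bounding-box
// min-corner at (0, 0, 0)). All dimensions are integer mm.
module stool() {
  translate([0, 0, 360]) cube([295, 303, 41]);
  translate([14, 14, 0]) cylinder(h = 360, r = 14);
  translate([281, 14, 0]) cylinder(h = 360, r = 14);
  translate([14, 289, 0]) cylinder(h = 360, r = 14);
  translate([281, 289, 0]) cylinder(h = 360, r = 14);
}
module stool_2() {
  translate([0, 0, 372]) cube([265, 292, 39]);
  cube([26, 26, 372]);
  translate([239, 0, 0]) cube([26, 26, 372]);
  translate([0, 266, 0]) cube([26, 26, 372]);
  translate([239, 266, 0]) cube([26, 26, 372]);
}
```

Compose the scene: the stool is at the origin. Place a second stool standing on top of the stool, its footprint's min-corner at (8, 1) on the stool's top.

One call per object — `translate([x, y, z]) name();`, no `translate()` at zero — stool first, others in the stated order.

stool();
translate([8, 1, 401]) stool_2();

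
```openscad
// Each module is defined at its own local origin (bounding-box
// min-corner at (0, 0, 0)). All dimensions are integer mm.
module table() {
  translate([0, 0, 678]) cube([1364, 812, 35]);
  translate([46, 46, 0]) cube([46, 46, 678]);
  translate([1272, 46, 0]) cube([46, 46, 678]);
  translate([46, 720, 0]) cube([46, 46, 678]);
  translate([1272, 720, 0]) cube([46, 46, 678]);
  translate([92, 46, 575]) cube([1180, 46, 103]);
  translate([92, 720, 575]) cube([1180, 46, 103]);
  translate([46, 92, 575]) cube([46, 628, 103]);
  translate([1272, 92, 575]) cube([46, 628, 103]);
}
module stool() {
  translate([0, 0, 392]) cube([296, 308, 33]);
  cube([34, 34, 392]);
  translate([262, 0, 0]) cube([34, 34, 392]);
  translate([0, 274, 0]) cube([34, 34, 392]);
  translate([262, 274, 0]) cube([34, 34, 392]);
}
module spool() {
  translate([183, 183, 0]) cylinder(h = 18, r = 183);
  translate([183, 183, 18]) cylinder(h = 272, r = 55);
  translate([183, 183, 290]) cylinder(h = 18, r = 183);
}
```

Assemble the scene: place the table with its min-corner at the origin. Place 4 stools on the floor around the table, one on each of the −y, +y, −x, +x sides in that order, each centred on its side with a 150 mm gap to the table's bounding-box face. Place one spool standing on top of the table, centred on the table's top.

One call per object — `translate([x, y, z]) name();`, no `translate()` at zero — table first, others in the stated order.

table();
translate([534, -458, 0]) stool();
translate([534, 962, 0]) stool();
translate([-446, 252, 0]) stool();
translate([1514, 252, 0]) stool();
translate([499, 223, 713]) spool();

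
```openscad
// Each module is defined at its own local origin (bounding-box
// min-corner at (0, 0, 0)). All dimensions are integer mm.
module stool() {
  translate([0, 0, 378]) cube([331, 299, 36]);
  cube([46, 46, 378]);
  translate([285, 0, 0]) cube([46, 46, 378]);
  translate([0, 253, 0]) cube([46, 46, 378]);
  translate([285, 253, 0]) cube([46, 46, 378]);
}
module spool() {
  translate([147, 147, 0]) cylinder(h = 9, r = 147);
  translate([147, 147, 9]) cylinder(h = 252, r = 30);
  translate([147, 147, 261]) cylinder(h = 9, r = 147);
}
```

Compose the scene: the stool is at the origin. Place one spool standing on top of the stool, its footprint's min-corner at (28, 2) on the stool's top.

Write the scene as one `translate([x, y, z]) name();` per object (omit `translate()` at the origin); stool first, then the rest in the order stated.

stool();
translate([28, 2, 414]) spool();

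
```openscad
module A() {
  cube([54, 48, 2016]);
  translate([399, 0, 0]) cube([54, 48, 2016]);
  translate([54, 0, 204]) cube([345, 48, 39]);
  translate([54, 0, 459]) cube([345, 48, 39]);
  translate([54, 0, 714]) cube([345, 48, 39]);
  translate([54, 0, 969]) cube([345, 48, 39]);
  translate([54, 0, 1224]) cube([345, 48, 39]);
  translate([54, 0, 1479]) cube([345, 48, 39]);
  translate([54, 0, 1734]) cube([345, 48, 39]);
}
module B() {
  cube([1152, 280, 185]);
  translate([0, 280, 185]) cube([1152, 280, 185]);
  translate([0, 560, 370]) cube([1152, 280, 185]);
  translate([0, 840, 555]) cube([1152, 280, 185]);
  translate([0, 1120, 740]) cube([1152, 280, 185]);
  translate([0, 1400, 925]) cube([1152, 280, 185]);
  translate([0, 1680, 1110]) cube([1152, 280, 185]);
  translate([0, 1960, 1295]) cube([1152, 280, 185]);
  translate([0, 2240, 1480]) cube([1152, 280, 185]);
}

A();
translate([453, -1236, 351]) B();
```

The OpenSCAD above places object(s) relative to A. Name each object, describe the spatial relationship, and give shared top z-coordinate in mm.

A is a ladder. B is a staircase. The staircase is beside the ladder with their tops flush at z = 2016. The shared top z-coordinate is 2016 mm.

Both tops at z = 2016 mm.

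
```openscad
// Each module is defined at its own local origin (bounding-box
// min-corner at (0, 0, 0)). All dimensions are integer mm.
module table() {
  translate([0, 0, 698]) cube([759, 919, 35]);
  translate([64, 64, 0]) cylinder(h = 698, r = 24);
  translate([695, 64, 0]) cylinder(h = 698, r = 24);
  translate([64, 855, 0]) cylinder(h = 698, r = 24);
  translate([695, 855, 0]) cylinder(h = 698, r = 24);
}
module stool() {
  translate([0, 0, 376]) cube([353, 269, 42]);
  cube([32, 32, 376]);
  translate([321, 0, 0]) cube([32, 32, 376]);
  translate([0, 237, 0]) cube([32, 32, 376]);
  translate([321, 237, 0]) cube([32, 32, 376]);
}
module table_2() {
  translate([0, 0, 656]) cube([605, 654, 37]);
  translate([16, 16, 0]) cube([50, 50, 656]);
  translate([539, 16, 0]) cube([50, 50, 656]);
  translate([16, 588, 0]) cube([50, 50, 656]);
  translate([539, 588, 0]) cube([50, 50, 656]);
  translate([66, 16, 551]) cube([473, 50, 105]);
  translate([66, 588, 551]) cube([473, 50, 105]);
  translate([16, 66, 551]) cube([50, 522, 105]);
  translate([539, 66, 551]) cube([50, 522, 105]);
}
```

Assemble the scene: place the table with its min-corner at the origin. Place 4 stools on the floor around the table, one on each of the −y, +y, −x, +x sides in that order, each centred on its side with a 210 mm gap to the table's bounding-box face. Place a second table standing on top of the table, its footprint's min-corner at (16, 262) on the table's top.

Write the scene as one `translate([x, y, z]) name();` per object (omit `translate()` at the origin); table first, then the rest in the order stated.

table();
translate([203, -479, 0]) stool();
translate([203, 1129, 0]) stool();
translate([-563, 325, 0]) stool();
translate([969, 325, 0]) stool();
translate([16, 262, 733]) table_2();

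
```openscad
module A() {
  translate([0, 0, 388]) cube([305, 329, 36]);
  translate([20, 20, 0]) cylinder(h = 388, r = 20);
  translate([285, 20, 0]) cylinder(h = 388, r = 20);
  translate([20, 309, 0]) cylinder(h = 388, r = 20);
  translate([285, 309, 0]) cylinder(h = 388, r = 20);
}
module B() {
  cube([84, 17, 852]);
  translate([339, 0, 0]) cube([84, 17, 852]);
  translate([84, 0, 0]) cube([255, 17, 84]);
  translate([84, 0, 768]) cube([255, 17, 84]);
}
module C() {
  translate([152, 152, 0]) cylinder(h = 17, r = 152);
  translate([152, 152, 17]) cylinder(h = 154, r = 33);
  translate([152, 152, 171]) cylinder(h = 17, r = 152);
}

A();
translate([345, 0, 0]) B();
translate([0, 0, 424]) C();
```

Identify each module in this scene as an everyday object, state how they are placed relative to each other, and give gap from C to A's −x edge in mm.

A is a stool. B is a picture frame. C is a spool. The picture frame is on the floor beside the stool on its +x side. The spool is on top of the stool. The gap from the spool to the stool's −x edge is 0 mm.

The spool's min-x is at 0; the stool's min-x is 0; gap = 0 mm.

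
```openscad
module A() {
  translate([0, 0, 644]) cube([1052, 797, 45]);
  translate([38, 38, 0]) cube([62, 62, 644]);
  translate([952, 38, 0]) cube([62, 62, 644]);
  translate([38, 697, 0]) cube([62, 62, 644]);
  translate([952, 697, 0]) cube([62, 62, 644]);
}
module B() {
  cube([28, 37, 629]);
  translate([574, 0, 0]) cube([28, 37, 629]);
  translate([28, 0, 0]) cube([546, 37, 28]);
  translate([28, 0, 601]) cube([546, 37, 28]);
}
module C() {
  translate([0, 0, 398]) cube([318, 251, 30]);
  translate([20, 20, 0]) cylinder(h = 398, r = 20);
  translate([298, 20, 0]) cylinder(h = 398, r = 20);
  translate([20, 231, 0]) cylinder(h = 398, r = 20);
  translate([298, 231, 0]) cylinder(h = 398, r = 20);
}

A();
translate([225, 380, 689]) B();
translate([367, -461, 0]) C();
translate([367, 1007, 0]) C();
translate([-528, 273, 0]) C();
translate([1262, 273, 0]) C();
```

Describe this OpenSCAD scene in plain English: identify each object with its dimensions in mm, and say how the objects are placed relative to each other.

A is a table with a 1052×797 mm rectangular top, 45 mm thick, top surface at z = 689 mm, supported by four 62×62 mm square legs, each inset 38 mm from the nearest pair of top edges, running from the floor.

B is a picture frame with a 546×573 mm rectangular opening (x by z) and a uniform 28 mm border on every side. Frame depth is 37 mm along y. It is built from two vertical stiles running the full outside height and two horizontal rails spanning the gap between the stiles.

C is a four-legged stool. The seat is a 318×251×30 mm slab whose top surface is at z = 428 mm; four round legs, each 40 mm in diameter, run from the floor (z = 0) to the underside of the seat, each leg's axis is inset half a diameter from the nearest pair of seat edges (so the leg's bounding box is flush with the corner).

The picture frame is on top of the table, centred. Four stools sit around the table at the −y, +y, −x, +x sides.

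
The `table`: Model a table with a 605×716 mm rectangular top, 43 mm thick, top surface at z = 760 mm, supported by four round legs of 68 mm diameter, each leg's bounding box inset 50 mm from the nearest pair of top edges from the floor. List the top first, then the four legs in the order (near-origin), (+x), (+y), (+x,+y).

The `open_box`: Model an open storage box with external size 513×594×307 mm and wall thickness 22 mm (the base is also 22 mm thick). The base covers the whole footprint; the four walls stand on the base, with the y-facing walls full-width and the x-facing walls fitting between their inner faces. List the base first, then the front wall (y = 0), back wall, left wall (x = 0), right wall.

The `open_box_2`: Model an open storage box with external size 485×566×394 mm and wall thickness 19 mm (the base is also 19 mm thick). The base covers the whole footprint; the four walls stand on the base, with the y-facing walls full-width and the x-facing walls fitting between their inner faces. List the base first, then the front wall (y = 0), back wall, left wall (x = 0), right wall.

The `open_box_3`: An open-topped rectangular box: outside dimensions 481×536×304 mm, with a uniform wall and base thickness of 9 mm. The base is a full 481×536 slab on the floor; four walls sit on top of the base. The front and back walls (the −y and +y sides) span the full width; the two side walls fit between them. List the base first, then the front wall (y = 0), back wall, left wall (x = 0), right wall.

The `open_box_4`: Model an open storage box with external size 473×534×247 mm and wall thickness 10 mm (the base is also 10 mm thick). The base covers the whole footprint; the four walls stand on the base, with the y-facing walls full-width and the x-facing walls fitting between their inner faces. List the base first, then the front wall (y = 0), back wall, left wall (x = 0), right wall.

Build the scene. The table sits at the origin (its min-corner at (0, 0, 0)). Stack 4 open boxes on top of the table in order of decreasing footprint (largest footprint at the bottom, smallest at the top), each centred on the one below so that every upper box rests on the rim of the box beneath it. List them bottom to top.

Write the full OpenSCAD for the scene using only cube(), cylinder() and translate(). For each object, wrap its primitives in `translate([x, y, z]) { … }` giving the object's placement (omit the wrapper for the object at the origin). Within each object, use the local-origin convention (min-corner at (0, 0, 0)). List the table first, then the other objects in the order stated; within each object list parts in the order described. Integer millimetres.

translate([0, 0, 717]) cube([605, 716, 43]);
translate([84, 84, 0]) cylinder(h = 717, r = 34);
translate([521, 84, 0]) cylinder(h = 717, r = 34);
translate([84, 632, 0]) cylinder(h = 717, r = 34);
translate([521, 632, 0]) cylinder(h = 717, r = 34);
translate([46, 61, 760]) {
  cube([513, 594, 22]);
  translate([0, 0, 22]) cube([513, 22, 285]);
  translate([0, 572, 22]) cube([513, 22, 285]);
  translate([0, 22, 22]) cube([22, 550, 285]);
  translate([491, 22, 22]) cube([22, 550, 285]);
}
translate([60, 75, 1067]) {
  cube([485, 566, 19]);
  translate([0, 0, 19]) cube([485, 19, 375]);
  translate([0, 547, 19]) cube([485, 19, 375]);
  translate([0, 19, 19]) cube([19, 528, 375]);
  translate([466, 19, 19]) cube([19, 528, 375]);
}
translate([62, 90, 1461]) {
  cube([481, 536, 9]);
  translate([0, 0, 9]) cube([481, 9, 295]);
  translate([0, 527, 9]) cube([481, 9, 295]);
  translate([0, 9, 9]) cube([9, 518, 295]);
  translate([472, 9, 9]) cube([9, 518, 295]);
}
translate([66, 91, 1765]) {
  cube([473, 534, 10]);
  translate([0, 0, 10]) cube([473, 10, 237]);
  translate([0, 524, 10]) cube([473, 10, 237]);
  translate([0, 10, 10]) cube([10, 514, 237]);
  translate([463, 10, 10]) cube([10, 514, 237]);
}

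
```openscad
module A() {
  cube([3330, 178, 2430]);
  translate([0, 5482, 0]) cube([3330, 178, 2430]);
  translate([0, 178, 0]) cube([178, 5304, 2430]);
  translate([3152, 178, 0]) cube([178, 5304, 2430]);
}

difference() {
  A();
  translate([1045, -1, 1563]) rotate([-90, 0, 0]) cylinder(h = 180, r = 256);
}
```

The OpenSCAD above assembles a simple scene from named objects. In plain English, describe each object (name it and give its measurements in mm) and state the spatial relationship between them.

A is a box-shaped house frame (walls only): outside footprint 3330×5660 mm, wall height 2430 mm, wall thickness 178 mm. The two y-facing walls run the full x-width; the two x-facing walls fit between the inner faces of the y-facing walls.

The house frame has a circular hole of radius 256 mm through its front wall, centred at (x = 1045, z = 1563).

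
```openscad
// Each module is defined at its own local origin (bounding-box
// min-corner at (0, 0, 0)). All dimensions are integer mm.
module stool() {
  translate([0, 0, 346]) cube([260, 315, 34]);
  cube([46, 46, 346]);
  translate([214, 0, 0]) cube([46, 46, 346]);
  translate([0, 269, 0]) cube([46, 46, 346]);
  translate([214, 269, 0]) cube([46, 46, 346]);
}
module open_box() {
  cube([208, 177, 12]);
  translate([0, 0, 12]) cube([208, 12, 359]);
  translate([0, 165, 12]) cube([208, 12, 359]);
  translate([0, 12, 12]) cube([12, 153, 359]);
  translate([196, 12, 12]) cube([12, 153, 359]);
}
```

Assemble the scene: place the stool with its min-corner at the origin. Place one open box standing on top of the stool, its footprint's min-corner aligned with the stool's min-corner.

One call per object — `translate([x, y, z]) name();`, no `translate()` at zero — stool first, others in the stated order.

stool();
translate([0, 0, 380]) open_box();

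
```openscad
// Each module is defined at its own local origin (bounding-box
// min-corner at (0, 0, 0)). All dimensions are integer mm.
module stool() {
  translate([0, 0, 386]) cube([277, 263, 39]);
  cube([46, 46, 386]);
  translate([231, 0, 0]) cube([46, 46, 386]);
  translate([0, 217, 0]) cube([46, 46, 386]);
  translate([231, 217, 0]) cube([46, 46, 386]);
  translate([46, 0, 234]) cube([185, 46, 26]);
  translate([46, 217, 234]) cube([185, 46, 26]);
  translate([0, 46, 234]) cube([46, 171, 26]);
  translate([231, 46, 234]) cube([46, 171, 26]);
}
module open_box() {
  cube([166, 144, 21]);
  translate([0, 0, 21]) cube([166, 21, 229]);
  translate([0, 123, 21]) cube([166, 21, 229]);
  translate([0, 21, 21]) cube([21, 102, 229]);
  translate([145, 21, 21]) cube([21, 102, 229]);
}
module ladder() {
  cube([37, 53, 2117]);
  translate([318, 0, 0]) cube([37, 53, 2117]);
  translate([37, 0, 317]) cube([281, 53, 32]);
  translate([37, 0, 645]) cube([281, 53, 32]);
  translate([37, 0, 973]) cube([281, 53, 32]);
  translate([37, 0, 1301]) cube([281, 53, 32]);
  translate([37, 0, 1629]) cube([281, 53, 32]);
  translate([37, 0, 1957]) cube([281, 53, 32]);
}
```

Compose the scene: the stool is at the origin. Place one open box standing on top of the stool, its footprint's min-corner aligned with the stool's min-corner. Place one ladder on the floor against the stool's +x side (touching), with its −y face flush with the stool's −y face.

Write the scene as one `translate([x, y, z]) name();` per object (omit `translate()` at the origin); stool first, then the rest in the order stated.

stool();
translate([0, 0, 425]) open_box();
translate([277, 0, 0]) ladder();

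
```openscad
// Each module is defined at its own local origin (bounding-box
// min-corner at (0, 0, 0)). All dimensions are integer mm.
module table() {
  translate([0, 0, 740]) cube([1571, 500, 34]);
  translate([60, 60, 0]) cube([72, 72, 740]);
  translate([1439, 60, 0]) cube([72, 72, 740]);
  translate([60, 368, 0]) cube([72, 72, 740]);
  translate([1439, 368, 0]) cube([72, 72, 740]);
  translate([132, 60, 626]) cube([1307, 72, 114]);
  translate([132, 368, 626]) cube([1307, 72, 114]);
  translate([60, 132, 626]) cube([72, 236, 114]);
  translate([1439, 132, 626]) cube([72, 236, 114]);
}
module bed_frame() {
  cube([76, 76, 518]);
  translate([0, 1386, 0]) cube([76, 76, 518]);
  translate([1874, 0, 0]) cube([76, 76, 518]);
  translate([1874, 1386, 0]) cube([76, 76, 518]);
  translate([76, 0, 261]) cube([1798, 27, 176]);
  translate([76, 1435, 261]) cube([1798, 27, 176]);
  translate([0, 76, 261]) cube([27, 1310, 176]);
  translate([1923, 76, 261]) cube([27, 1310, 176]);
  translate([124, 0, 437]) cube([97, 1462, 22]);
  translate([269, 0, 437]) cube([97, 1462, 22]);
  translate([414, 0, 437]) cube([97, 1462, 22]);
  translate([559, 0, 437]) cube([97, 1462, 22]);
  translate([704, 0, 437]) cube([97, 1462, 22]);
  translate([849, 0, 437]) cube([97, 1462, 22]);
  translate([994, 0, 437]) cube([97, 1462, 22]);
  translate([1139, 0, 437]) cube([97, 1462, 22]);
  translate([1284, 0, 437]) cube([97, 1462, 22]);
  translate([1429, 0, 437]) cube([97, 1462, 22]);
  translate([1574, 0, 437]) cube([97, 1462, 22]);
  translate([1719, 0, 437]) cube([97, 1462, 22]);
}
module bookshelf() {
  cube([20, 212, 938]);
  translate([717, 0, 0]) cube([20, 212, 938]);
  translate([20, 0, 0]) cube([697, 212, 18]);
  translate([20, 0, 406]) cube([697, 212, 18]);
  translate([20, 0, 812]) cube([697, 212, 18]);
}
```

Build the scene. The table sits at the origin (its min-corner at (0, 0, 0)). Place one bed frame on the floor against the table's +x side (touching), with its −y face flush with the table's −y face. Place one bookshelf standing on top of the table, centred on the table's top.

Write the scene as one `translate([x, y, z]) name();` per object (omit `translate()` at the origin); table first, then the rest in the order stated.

table();
translate([1571, 0, 0]) bed_frame();
translate([417, 144, 774]) bookshelf();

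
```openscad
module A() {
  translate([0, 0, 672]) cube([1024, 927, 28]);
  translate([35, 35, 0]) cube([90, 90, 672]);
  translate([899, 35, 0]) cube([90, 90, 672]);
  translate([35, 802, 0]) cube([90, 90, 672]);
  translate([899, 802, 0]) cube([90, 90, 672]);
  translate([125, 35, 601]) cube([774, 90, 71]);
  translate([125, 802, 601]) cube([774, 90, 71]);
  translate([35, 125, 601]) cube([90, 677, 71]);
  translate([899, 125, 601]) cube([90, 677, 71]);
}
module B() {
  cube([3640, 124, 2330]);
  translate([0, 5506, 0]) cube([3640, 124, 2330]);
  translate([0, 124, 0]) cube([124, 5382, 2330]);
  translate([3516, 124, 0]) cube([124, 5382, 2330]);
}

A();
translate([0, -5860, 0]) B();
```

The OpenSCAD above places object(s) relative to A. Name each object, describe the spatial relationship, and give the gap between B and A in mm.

The house frame's nearest face is 230 mm from the table's −y face.

A is a table. B is a house frame. The house frame is on the floor beside the table on its −y side. The gap between the house frame and the table is 230 mm.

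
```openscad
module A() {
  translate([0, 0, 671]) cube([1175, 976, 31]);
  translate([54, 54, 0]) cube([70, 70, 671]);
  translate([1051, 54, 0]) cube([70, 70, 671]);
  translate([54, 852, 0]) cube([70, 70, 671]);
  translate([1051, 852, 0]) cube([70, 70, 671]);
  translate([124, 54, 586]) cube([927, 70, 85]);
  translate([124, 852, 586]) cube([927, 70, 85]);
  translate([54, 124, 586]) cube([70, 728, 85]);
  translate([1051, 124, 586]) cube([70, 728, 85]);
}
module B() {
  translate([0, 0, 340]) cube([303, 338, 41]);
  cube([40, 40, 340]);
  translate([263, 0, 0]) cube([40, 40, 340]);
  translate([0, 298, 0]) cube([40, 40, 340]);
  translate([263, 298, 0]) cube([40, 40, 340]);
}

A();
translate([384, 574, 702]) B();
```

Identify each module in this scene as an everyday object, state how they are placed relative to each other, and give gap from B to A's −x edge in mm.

The stool's min-x is at 384; the table's min-x is 0; gap = 384 mm.

A is a table. B is a stool. The stool is on top of the table. The gap from the stool to the table's −x edge is 384 mm.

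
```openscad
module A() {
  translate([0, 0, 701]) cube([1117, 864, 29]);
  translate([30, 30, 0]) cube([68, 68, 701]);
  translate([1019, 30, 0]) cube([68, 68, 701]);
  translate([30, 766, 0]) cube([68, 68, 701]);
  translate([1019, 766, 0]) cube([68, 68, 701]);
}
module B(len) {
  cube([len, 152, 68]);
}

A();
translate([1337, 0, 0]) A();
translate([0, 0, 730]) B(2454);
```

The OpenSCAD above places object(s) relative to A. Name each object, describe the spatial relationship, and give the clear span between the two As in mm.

A is a table. B is a beam. A beam spans the tops of two tables. The clear span between the two tables is 220 mm.

Second table starts at x = 1337; first ends at x = 1117; clear span = 1337 − 1117 = 220 mm.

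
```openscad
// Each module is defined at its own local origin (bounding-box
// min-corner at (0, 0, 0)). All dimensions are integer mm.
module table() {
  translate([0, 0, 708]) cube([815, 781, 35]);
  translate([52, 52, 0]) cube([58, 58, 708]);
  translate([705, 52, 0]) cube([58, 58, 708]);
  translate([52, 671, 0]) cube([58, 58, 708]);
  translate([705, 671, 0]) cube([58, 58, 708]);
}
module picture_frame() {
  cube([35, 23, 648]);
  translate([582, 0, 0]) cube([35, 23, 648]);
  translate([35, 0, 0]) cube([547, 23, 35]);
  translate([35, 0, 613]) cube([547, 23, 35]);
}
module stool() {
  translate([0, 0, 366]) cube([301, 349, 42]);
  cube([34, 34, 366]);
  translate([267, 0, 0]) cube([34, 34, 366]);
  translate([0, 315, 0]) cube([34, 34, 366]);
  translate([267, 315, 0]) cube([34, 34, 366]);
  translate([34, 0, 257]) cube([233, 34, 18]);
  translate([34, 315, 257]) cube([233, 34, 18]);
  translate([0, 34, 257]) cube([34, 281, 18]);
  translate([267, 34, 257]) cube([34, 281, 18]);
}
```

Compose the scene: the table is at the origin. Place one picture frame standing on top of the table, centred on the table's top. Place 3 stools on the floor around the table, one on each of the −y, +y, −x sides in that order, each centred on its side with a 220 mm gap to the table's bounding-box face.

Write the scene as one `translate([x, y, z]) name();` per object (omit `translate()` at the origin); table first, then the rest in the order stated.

table();
translate([99, 379, 743]) picture_frame();
translate([257, -569, 0]) stool();
translate([257, 1001, 0]) stool();
translate([-521, 216, 0]) stool();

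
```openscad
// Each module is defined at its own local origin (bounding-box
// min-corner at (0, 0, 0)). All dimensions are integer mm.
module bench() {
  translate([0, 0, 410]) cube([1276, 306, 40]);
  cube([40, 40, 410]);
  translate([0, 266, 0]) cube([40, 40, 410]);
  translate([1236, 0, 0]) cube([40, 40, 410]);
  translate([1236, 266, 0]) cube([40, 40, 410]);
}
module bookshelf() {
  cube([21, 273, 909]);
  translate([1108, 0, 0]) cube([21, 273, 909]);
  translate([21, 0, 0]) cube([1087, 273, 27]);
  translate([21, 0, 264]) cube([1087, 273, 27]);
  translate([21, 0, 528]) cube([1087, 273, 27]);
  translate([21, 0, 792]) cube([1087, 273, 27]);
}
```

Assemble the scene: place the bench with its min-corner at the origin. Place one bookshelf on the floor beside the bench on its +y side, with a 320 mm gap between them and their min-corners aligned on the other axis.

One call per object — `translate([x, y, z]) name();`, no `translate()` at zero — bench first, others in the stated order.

bench();
translate([0, 626, 0]) bookshelf();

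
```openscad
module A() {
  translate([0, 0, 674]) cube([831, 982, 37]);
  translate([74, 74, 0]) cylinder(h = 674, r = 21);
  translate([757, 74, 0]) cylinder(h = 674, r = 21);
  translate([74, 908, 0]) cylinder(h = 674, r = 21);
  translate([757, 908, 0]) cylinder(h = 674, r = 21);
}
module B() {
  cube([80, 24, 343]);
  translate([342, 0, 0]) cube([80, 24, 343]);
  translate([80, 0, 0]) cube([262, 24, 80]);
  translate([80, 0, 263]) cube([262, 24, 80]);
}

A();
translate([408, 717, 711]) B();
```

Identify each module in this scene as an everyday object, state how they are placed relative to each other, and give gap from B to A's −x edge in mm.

The picture frame's min-x is at 408; the table's min-x is 0; gap = 408 mm.

A is a table. B is a picture frame. The picture frame is on top of the table. The gap from the picture frame to the table's −x edge is 408 mm.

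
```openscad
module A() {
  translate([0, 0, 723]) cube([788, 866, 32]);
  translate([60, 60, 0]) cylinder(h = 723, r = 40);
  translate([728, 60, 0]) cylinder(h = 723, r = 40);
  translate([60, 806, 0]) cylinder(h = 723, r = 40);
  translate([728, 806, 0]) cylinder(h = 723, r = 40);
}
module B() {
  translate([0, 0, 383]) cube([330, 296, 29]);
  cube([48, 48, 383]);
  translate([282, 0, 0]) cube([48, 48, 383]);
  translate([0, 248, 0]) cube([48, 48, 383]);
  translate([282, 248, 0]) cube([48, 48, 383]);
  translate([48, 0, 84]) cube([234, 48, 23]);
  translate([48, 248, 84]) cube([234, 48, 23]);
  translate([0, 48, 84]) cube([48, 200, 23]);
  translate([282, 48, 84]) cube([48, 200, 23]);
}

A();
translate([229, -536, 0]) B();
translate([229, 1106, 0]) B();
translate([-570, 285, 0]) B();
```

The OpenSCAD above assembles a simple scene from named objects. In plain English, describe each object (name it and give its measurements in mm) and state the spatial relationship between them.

A is a table: top 788 mm (x) × 866 mm (y), 32 mm thick, upper face at z = 755 mm, on four round legs of 80 mm diameter, each leg's bounding box inset 20 mm from the nearest pair of top edges, running from z = 0 to the bottom of the top.

B is a simple wooden stool: a rectangular seat 330 mm (x) by 296 mm (y), 29 mm thick, top face at z = 412 mm, on four square legs, each 48×48 mm in cross-section. The legs rest on z = 0, each flush with a corner of the seat. Four stretchers, 48 mm wide and 23 mm tall, connect adjacent legs with their undersides at z = 84 mm, each running between the inner faces of the legs it joins and aligned with the legs' outer faces on the other axis.

Three stools sit around the table at the −y, +y, −x sides.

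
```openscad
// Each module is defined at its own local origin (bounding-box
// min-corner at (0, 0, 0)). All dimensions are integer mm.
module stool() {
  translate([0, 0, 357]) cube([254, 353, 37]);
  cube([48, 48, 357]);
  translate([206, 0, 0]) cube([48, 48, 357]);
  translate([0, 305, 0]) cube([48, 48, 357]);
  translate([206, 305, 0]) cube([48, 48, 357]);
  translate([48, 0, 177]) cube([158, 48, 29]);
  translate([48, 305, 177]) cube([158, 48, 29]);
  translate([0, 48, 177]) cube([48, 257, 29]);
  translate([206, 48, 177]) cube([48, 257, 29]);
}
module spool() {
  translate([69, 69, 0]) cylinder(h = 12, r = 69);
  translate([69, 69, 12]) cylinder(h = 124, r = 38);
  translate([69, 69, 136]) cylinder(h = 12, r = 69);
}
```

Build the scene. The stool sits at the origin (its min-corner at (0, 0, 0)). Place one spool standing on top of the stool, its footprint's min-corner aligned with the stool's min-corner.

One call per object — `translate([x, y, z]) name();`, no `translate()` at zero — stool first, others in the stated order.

stool();
translate([0, 0, 394]) spool();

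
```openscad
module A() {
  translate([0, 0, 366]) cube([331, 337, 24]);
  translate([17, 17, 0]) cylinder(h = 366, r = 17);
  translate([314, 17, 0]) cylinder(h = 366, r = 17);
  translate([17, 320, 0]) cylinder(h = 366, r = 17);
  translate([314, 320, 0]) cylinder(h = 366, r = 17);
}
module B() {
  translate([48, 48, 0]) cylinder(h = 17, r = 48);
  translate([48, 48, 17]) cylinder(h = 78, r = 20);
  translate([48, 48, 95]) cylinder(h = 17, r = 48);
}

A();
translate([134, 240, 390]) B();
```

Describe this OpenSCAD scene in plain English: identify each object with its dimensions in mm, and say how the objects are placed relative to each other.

A is a simple wooden stool: a rectangular seat 331 mm (x) by 337 mm (y), 24 mm thick, top face at z = 390 mm, on four round legs, each 34 mm in diameter. The legs rest on z = 0, each leg's axis is inset half a diameter from the nearest pair of seat edges (so the leg's bounding box is flush with the corner).

B is a spool: two coaxial disc flanges of radius 48 mm and thickness 17 mm, joined by a core cylinder of radius 20 mm and height 78 mm. The lower flange rests on z = 0 and the three cylinders share a vertical axis.

The spool is on top of the stool.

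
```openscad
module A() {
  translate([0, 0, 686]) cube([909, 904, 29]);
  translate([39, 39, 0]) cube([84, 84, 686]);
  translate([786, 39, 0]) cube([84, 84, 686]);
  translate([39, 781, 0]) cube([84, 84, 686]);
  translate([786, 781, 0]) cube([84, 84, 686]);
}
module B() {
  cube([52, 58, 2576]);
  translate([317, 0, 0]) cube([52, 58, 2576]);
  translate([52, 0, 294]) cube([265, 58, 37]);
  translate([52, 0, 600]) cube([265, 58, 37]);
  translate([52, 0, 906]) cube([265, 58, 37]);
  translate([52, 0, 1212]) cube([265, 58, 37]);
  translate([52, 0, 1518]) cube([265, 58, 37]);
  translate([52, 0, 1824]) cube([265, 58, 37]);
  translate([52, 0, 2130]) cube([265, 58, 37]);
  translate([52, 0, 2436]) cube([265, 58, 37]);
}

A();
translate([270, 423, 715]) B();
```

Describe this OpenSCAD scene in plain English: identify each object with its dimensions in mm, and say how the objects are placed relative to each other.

A is a table with a 909×904 mm rectangular top, 29 mm thick, top surface at z = 715 mm, supported by four 84×84 mm square legs, each inset 39 mm from the nearest pair of top edges, running from the floor.

B is a wooden ladder with two side rails of 52×58 mm section and 2576 mm height, set 369 mm apart overall. Between them run 8 rectangular rungs (58 mm deep, 37 mm thick), front faces flush with the rails' −y face. The bottom of the first rung is 294 mm above the floor and each subsequent rung is 306 mm higher than the one below.

The ladder is on top of the table, centred.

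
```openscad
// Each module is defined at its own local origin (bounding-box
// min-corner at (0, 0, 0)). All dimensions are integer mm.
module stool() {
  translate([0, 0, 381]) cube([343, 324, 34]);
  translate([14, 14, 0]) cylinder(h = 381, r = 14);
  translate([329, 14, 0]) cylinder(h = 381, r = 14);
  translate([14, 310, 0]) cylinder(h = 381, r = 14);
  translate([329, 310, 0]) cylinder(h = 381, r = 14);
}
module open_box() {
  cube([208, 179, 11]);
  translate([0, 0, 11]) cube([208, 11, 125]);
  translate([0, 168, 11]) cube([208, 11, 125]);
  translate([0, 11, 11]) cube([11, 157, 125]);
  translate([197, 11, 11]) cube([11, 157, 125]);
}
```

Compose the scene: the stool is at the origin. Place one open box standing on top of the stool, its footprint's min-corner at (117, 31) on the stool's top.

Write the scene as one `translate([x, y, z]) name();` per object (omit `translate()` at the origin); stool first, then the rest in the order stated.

stool();
translate([117, 31, 415]) open_box();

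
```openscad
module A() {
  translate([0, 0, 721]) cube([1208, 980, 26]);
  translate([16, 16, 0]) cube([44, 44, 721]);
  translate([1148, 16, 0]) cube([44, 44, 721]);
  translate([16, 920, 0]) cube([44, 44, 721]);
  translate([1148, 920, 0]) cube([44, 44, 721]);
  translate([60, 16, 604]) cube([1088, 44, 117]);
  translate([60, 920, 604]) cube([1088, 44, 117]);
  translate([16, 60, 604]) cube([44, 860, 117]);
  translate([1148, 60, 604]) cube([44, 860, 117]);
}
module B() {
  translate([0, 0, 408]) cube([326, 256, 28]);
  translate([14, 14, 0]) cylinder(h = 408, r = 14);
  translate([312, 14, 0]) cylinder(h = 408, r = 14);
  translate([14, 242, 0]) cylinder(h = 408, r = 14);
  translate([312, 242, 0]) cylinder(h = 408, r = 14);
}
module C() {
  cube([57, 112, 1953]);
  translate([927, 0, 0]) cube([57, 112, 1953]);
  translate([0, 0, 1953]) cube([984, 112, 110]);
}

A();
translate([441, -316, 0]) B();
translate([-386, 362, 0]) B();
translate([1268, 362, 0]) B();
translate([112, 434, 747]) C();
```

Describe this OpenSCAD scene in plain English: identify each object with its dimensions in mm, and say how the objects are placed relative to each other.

A is a table with a 1208×980 mm rectangular top, 26 mm thick, top surface at z = 747 mm, supported by four 44×44 mm square legs, each inset 16 mm from the nearest pair of top edges, running from the floor. Four apron rails, 44 mm thick and 117 mm tall, run between adjacent legs with their top edges flush with the underside of the top and their outer faces flush with the legs' outer faces.

B is a four-legged stool. The seat is a 326×256×28 mm slab whose top surface is at z = 436 mm; four round legs, each 28 mm in diameter, run from the floor (z = 0) to the underside of the seat, each leg's axis is inset half a diameter from the nearest pair of seat edges (so the leg's bounding box is flush with the corner).

C is a door frame. The clear opening is 870 mm wide and 1953 mm high. Two 57 mm wide jambs, 112 mm deep, stand either side of the opening from the floor to the top of the opening. A 110 mm thick head sits across the top of both jambs, spanning the full outside width of the frame.

Three stools sit around the table at the −y, −x, +x sides. The door frame is on top of the table, centred.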